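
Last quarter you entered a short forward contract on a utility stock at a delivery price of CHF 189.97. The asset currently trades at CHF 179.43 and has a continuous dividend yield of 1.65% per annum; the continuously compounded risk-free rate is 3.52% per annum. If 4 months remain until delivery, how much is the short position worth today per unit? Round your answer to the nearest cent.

Current fair forward for the remaining 4 months: F = S·e^((r − q)·T), (r − q) = 0.0352 − 0.0165 = 0.0187
F = 179.43 · e^(0.0187 × 4/12) = 179.43 × 1.006253 = 180.5520
Value of long forward = (F − K)·e^(−rT) = (180.5520 − 189.97) · e^(−0.0352·4/12)
= -9.4180 × 0.988335 = -9.31
Short position value = −(long value) = CHF 9.31

CHF 9.31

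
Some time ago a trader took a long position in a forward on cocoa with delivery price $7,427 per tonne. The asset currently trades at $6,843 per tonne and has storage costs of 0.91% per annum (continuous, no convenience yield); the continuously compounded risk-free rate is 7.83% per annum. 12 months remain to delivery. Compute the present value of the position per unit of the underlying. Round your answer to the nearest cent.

Current fair forward for the remaining 12 months: F = S·e^((r + u)·T), (r + u) = 0.0783 + 0.0091 = 0.0874
F = 6843 · e^(0.0874 × 12/12) = 6843 × 1.09133313 = 7467.9926
Value of long forward = (F − K)·e^(−rT) = (7467.9926 − 7427) · e^(−0.0783·12/12)
= 40.9926 × 0.92468698 = 37.91

$37.91 per tonne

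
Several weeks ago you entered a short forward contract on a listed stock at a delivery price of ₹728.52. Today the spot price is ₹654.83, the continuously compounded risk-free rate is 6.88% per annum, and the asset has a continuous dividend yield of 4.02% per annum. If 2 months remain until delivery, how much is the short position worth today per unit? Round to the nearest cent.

Current fair forward for the remaining 2 months: F = S·e^((r − q)·T), (r − q) = 0.0688 − 0.0402 = 0.0286
F = 654.83 · e^(0.0286 × 2/12) = 654.83 × 1.004778 = 657.9588
Value of long forward = (F − K)·e^(−rT) = (657.9588 − 728.52) · e^(−0.0688·2/12)
= -70.5612 × 0.988599 = -69.76
Short position value = −(long value) = ₹69.76

₹69.76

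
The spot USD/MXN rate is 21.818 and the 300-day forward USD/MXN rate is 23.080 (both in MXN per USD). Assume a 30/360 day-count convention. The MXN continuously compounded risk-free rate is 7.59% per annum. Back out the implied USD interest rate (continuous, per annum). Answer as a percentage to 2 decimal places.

F = S·e^((r_MXN − r_USD)T) ⇒ r_USD = r_MXN − ln(F/S)/T
ln(23.080/21.818) = 0.056231; /(300/360) = 0.067477
r_USD = 0.0759 − 0.067477 = 0.008423
r_USD = 0.84%

0.84%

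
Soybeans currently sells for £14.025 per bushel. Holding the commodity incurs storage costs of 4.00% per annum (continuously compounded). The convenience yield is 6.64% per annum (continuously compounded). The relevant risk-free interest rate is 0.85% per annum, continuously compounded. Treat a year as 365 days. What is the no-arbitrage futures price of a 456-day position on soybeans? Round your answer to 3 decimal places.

£13.715 per bushel

Net carry = r + u − y = 0.0085 + 0.0400 − 0.0664 = -0.0179
F = S·e^((r+u−y)T) = 14.025 · e^(-0.0179 × 456/365) = 14.025 · e^-0.022363
= 14.025 × 0.977885 = £13.715 per bushel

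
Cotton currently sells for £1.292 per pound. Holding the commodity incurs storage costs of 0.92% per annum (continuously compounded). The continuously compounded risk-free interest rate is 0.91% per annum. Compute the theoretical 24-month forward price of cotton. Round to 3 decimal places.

Net carry = r + u − y = 0.0091 + 0.0092 − 0.0000 = 0.0183
F = S·e^((r+u−y)T) = 1.292 · e^(0.0183 × 24/12) = 1.292 · e^0.036600
= 1.292 × 1.037278 = £1.340 per pound

£1.340 per pound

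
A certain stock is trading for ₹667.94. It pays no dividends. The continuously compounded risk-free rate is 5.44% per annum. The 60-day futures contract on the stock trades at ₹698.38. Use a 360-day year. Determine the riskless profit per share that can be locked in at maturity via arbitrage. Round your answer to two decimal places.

Fair futures: F* = S·e^(carry·T), with carry = r = 0.0544
F* = 667.94 · e^(0.0544 × 60/360) = 667.94 · e^0.009067 = 667.94 × 1.009108 = ₹674.0236
Market ₹698.38 > fair ₹674.0236: forward overpriced → cash-and-carry (buy spot, short the forward).
At maturity, profit = |F_mkt − F*| = |698.38 − 674.0236| = ₹24.36 per share

₹24.36 per share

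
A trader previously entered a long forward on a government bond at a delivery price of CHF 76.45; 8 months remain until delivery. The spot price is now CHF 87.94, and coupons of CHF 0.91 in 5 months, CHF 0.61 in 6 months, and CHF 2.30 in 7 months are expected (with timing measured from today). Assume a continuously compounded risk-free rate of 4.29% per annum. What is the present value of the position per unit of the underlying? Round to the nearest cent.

CHF 9.91

PV(remaining coupons) I = 0.91·e^(−0.0429·5/12) + 0.61·e^(−0.0429·6/12) + 2.30·e^(−0.0429·7/12) = 3.7341
Current forward F = (S − I)·e^(rT) = (87.94 − 3.7341)·e^(0.0429·8/12) = 84.2059 × 1.029013 = 86.6490
Value (long) = (F − K)·e^(−rT) = (86.6490 − 76.45) × 0.971805 = 9.9114
Value = CHF 9.91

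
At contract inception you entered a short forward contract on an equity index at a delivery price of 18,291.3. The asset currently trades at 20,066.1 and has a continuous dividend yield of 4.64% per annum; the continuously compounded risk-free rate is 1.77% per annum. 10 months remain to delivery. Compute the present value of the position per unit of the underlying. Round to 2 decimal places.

-1281.54

Current fair forward for the remaining 10 months: F = S·e^((r − q)·T), (r − q) = 0.0177 − 0.0464 = -0.0287
F = 20066.1 · e^(-0.0287 × 10/12) = 20066.1 × 0.97636707 = 19591.8793
Value of long forward = (F − K)·e^(−rT) = (19591.8793 − 18291.3) · e^(−0.0177·10/12)
= 1300.5793 × 0.98535825 = 1281.54
Short position value = −(long value) = -1281.54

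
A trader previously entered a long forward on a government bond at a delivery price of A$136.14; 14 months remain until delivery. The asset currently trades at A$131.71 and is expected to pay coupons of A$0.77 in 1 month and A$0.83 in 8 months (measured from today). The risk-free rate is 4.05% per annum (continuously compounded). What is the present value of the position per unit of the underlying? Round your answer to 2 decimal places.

PV(remaining coupons) I = 0.77·e^(−0.0405·1/12) + 0.83·e^(−0.0405·8/12) = 1.5753
Current forward F = (S − I)·e^(rT) = (131.71 − 1.5753)·e^(0.0405·14/12) = 130.1347 × 1.048384 = 136.4311
Value (long) = (F − K)·e^(−rT) = (136.4311 − 136.14) × 0.953849 = 0.2777
Value = A$0.28

A$0.28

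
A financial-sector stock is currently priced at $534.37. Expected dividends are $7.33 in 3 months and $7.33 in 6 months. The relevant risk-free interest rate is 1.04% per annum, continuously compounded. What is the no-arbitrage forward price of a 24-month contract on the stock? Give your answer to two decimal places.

$530.69

PV(dividends) I = 7.33·e^(−0.0104·3/12) + 7.33·e^(−0.0104·6/12)
I = 7.3110 + 7.2920 = 14.6030
F = (S − I)·e^(rT) = (534.37 − 14.6030) · e^(0.0104·24/12)
= 519.7670 · e^0.020800 = 519.7670 × 1.021018 = $530.69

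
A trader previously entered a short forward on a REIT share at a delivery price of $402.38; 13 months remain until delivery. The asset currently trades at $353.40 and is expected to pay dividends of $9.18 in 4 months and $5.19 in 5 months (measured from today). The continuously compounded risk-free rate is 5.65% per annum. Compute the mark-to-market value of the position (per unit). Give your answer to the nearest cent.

$39.17

PV(remaining dividends) I = 9.18·e^(−0.0565·4/12) + 5.19·e^(−0.0565·5/12) = 14.0780
Current forward F = (S − I)·e^(rT) = (353.40 − 14.0780)·e^(0.0565·13/12) = 339.3220 × 1.063120 = 360.7400
Value (long) = (F − K)·e^(−rT) = (360.7400 − 402.38) × 0.940627 = -39.1677
Short position value = −(long value) = $39.17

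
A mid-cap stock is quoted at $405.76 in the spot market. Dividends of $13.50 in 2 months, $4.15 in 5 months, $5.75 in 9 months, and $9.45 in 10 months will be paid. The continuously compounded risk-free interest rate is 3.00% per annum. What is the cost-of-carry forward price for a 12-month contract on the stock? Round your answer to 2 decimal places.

PV(dividends) I = 13.50·e^(−0.0300·2/12) + 4.15·e^(−0.0300·5/12) + 5.75·e^(−0.0300·9/12) + 9.45·e^(−0.0300·10/12)
I = 13.4327 + 4.0984 + 5.6221 + 9.2167 = 32.3699
F = (S − I)·e^(rT) = (405.76 − 32.3699) · e^(0.0300·12/12)
= 373.3901 · e^0.030000 = 373.3901 × 1.030455 = $384.76

$384.76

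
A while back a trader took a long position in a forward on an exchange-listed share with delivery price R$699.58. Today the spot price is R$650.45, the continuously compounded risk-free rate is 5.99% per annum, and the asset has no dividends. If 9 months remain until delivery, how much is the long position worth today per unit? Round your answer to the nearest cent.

Current fair forward for the remaining 9 months: F = S·e^(r·T), r = 0.0599
F = 650.45 · e^(0.0599 × 9/12) = 650.45 × 1.045949 = 680.3375
Value of long forward = (F − K)·e^(−rT) = (680.3375 − 699.58) · e^(−0.0599·9/12)
= -19.2425 × 0.956069 = -18.40

-R$18.40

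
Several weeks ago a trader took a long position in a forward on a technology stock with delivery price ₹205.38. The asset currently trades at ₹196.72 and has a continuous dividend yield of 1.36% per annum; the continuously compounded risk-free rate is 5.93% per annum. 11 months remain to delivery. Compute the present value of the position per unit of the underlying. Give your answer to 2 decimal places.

-₹0.23

Current fair forward for the remaining 11 months: F = S·e^((r − q)·T), (r − q) = 0.0593 − 0.0136 = 0.0457
F = 196.72 · e^(0.0457 × 11/12) = 196.72 × 1.042782 = 205.1361
Value of long forward = (F − K)·e^(−rT) = (205.1361 − 205.38) · e^(−0.0593·11/12)
= -0.2439 × 0.947093 = -0.23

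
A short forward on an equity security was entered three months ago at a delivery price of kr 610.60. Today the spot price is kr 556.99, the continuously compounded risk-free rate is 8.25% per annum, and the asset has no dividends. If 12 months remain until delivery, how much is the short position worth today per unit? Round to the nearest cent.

Current fair forward for the remaining 12 months: F = S·e^(r·T), r = 0.0825
F = 556.99 · e^(0.0825 × 12/12) = 556.99 × 1.085999 = 604.8906
Value of long forward = (F − K)·e^(−rT) = (604.8906 − 610.60) · e^(−0.0825·12/12)
= -5.7094 × 0.920811 = -5.26
Short position value = −(long value) = kr 5.26

kr 5.26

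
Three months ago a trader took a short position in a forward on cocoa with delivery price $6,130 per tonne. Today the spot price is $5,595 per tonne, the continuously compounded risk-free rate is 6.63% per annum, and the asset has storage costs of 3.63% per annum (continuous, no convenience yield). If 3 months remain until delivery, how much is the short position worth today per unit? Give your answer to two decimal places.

Current fair forward for the remaining 3 months: F = S·e^((r + u)·T), (r + u) = 0.0663 + 0.0363 = 0.1026
F = 5595 · e^(0.1026 × 3/12) = 5595 × 1.02598179 = 5740.3681
Value of long forward = (F − K)·e^(−rT) = (5740.3681 − 6130) · e^(−0.0663·3/12)
= -389.6319 × 0.98356161 = -383.23
Short position value = −(long value) = $383.23

$383.23 per tonne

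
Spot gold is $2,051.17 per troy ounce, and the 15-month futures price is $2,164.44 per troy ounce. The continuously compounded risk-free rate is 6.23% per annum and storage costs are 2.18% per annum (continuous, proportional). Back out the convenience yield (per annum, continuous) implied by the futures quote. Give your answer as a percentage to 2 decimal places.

F = S·e^((r+u−y)T) ⇒ (r+u−y) = ln(F/S)/T
ln(2164.44/2051.17) = 0.053751; /T ⇒ 0.043001
y = r + u − ln(F/S)/T = 0.0623 + 0.0218 − 0.043001 = 0.041099
y = 4.11%

4.11%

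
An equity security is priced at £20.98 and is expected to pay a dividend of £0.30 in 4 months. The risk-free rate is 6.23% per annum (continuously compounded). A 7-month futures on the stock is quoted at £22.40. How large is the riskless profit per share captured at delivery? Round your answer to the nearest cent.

£0.95 per share

PV(dividends) I = 0.30·e^(−0.0623·4/12) = 0.2938
Fair futures F* = (S − I)·e^(rT) = (20.98 − 0.2938)·e^0.036342 = 20.6862 × 1.037010 = 21.4518
Market £22.40 > fair 21.4518: forward overpriced → cash-and-carry (borrow at r, buy the stock and collect the dividends, short the forward).
Profit at T = |F_mkt − F*| = |22.40 − 21.4518| = £0.95 per share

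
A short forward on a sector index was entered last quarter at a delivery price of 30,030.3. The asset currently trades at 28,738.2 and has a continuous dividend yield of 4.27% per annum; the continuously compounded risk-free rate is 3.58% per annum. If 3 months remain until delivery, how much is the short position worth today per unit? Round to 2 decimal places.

Current fair forward for the remaining 3 months: F = S·e^((r − q)·T), (r − q) = 0.0358 − 0.0427 = -0.0069
F = 28738.2 · e^(-0.0069 × 3/12) = 28738.2 × 0.99827649 = 28688.6694
Value of long forward = (F − K)·e^(−rT) = (28688.6694 − 30030.3) · e^(−0.0358·3/12)
= -1341.6306 × 0.99108993 = -1329.68
Short position value = −(long value) = 1329.68

1329.68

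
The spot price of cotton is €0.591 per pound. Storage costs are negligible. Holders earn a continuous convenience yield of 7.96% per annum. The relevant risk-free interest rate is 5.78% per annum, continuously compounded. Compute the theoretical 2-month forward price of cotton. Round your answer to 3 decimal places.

€0.589 per pound

Net carry = r + u − y = 0.0578 + 0.0000 − 0.0796 = -0.0218
F = S·e^((r+u−y)T) = 0.591 · e^(-0.0218 × 2/12) = 0.591 · e^-0.003633
= 0.591 × 0.996374 = €0.589 per pound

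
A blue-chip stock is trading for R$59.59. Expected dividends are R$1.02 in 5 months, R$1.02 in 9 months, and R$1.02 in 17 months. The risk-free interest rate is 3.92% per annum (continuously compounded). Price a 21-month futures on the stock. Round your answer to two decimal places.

R$60.65

PV(dividends) I = 1.02·e^(−0.0392·5/12) + 1.02·e^(−0.0392·9/12) + 1.02·e^(−0.0392·17/12)
I = 1.0035 + 0.9904 + 0.9649 = 2.9588
F = (S − I)·e^(rT) = (59.59 − 2.9588) · e^(0.0392·21/12)
= 56.6312 · e^0.068600 = 56.6312 × 1.071008 = R$60.65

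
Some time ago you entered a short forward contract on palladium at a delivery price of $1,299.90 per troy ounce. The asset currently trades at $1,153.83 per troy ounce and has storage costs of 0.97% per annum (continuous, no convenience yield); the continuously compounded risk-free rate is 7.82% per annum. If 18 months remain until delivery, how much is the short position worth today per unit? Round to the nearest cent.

-$14.72 per troy ounce

Current fair forward for the remaining 18 months: F = S·e^((r + u)·T), (r + u) = 0.0782 + 0.0097 = 0.0879
F = 1153.83 · e^(0.0879 × 18/12) = 1153.83 × 1.14093717 = 1316.4475
Value of long forward = (F − K)·e^(−rT) = (1316.4475 − 1299.90) · e^(−0.0782·18/12)
= 16.5475 × 0.88931836 = 14.72
Short position value = −(long value) = -$14.72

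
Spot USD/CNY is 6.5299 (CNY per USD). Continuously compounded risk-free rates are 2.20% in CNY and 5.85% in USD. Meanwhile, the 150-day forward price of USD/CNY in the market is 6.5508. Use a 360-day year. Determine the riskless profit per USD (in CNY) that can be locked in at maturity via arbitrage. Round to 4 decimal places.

0.1195 per USD (in CNY)

Fair forward: F* = S·e^(carry·T), with carry = (r_CNY − r_USD) = 0.0220 − 0.0585 = -0.0365
F* = 6.5299 · e^(-0.0365 × 150/360) = 6.5299 · e^-0.015208 = 6.5299 × 0.984907 = 6.4313
Market 6.5508 > fair 6.4313: forward overpriced → cash-and-carry (buy spot, short the forward).
At maturity, profit = |F_mkt − F*| = |6.5508 − 6.4313| = 0.1195 per USD (in CNY)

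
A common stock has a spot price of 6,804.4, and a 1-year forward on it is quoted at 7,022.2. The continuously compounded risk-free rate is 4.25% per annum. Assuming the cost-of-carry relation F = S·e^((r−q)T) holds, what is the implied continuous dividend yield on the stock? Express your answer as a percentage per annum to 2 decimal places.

From F = S·e^((r−q)T): (r − q) = ln(F/S)/T
ln(7022.2/6804.4) = ln(1.032009) = 0.031507
(r − q) = 0.031507 / (1) = 0.031507
q = r − ln(F/S)/T = 0.0425 − 0.031507 = 0.010993
q = 1.10%

1.10%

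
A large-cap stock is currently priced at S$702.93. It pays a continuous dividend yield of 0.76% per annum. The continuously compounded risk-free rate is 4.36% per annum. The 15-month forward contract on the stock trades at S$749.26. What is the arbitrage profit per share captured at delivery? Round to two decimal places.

S$13.98 per share

Fair forward: F* = S·e^(carry·T), with carry = (r − q) = 0.0436 − 0.0076 = 0.0360
F* = 702.93 · e^(0.0360 × 15/12) = 702.93 · e^0.045000 = 702.93 × 1.046028 = S$735.2845
Market S$749.26 > fair S$735.2845: forward overpriced → cash-and-carry (buy spot, short the forward).
At maturity, profit = |F_mkt − F*| = |749.26 − 735.2845| = S$13.98 per share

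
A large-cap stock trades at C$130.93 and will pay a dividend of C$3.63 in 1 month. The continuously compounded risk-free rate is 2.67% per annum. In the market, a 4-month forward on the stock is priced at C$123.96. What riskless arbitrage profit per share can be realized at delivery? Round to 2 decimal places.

PV(dividends) I = 3.63·e^(−0.0267·1/12) = 3.6219
Fair forward F* = (S − I)·e^(rT) = (130.93 − 3.6219)·e^0.008900 = 127.3081 × 1.008940 = 128.4462
Market C$123.96 < fair 128.4462: forward underpriced → reverse cash-and-carry (short the stock, invest proceeds at r, pay the dividends, go long the forward).
Profit at T = |F_mkt − F*| = |123.96 − 128.4462| = C$4.49 per share

C$4.49 per share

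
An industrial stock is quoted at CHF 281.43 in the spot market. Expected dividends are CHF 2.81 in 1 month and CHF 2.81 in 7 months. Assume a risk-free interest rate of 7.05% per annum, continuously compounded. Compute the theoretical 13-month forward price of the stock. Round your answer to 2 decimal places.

CHF 297.84

PV(dividends) I = 2.81·e^(−0.0705·1/12) + 2.81·e^(−0.0705·7/12)
I = 2.7935 + 2.6968 = 5.4903
F = (S − I)·e^(rT) = (281.43 − 5.4903) · e^(0.0705·13/12)
= 275.9397 · e^0.076375 = 275.9397 × 1.079367 = CHF 297.84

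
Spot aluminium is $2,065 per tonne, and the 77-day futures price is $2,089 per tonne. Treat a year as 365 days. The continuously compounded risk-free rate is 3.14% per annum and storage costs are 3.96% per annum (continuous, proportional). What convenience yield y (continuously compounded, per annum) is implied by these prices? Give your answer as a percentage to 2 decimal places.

F = S·e^((r+u−y)T) ⇒ (r+u−y) = ln(F/S)/T
ln(2089/2065) = 0.011555; /T ⇒ 0.054774
y = r + u − ln(F/S)/T = 0.0314 + 0.0396 − 0.054774 = 0.016226
y = 1.62%

1.62%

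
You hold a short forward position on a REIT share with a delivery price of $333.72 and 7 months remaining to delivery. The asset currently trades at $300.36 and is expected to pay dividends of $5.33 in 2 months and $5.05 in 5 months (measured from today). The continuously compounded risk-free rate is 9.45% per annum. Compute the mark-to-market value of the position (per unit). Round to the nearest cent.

$25.56

PV(remaining dividends) I = 5.33·e^(−0.0945·2/12) + 5.05·e^(−0.0945·5/12) = 10.1017
Current forward F = (S − I)·e^(rT) = (300.36 − 10.1017)·e^(0.0945·7/12) = 290.2583 × 1.056673 = 306.7081
Value (long) = (F − K)·e^(−rT) = (306.7081 − 333.72) × 0.946367 = -25.5632
Short position value = −(long value) = $25.56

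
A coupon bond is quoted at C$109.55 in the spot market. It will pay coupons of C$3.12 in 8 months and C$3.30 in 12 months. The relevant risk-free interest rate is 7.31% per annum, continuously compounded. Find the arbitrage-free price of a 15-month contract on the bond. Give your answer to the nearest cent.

C$113.41

PV(coupons) I = 3.12·e^(−0.0731·8/12) + 3.30·e^(−0.0731·12/12)
I = 2.9716 + 3.0674 = 6.0390
F = (S − I)·e^(rT) = (109.55 − 6.0390) · e^(0.0731·15/12)
= 103.5110 · e^0.091375 = 103.5110 × 1.095680 = C$113.41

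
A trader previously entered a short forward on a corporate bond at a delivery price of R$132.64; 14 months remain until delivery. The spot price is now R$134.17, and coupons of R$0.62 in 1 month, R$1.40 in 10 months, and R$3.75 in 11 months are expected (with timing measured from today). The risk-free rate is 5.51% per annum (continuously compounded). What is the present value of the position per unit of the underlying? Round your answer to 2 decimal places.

PV(remaining coupons) I = 0.62·e^(−0.0551·1/12) + 1.40·e^(−0.0551·10/12) + 3.75·e^(−0.0551·11/12) = 5.5196
Current forward F = (S − I)·e^(rT) = (134.17 − 5.5196)·e^(0.0551·14/12) = 128.6504 × 1.066395 = 137.1921
Value (long) = (F − K)·e^(−rT) = (137.1921 − 132.64) × 0.937739 = 4.2687
Short position value = −(long value) = -R$4.27

-R$4.27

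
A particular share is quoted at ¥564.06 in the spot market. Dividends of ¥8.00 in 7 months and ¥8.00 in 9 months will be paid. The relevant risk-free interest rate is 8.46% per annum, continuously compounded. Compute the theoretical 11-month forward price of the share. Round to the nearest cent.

PV(dividends) I = 8.00·e^(−0.0846·7/12) + 8.00·e^(−0.0846·9/12)
I = 7.6148 + 7.5082 = 15.1230
F = (S − I)·e^(rT) = (564.06 − 15.1230) · e^(0.0846·11/12)
= 548.9370 · e^0.077550 = 548.9370 × 1.080636 = ¥593.20

¥593.20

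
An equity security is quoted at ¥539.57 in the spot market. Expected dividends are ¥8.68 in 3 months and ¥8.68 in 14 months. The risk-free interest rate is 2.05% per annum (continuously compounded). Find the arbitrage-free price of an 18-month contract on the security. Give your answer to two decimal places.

PV(dividends) I = 8.68·e^(−0.0205·3/12) + 8.68·e^(−0.0205·14/12)
I = 8.6356 + 8.4749 = 17.1105
F = (S − I)·e^(rT) = (539.57 − 17.1105) · e^(0.0205·18/12)
= 522.4595 · e^0.030750 = 522.4595 × 1.031228 = ¥538.77

¥538.77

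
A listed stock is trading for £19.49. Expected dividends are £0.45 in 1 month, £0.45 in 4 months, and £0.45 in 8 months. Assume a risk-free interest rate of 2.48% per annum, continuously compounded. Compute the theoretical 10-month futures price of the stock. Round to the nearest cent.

PV(dividends) I = 0.45·e^(−0.0248·1/12) + 0.45·e^(−0.0248·4/12) + 0.45·e^(−0.0248·8/12)
I = 0.4491 + 0.4463 + 0.4426 = 1.3380
F = (S − I)·e^(rT) = (19.49 − 1.3380) · e^(0.0248·10/12)
= 18.1520 · e^0.020667 = 18.1520 × 1.020882 = £18.53

£18.53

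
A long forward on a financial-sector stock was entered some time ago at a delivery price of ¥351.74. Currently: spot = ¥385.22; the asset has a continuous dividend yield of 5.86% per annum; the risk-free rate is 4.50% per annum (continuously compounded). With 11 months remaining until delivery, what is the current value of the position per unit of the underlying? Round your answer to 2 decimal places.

¥27.55

Current fair forward for the remaining 11 months: F = S·e^((r − q)·T), (r − q) = 0.0450 − 0.0586 = -0.0136
F = 385.22 · e^(-0.0136 × 11/12) = 385.22 × 0.987611 = 380.4475
Value of long forward = (F − K)·e^(−rT) = (380.4475 − 351.74) · e^(−0.0450·11/12)
= 28.7075 × 0.959589 = 27.55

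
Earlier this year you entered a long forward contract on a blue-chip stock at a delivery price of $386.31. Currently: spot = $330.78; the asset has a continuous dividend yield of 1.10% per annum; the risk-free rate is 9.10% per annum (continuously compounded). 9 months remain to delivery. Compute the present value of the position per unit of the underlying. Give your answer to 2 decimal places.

Current fair forward for the remaining 9 months: F = S·e^((r − q)·T), (r − q) = 0.0910 − 0.0110 = 0.0800
F = 330.78 · e^(0.0800 × 9/12) = 330.78 × 1.061837 = 351.2344
Value of long forward = (F − K)·e^(−rT) = (351.2344 − 386.31) · e^(−0.0910·9/12)
= -35.0756 × 0.934027 = -32.76

-$32.76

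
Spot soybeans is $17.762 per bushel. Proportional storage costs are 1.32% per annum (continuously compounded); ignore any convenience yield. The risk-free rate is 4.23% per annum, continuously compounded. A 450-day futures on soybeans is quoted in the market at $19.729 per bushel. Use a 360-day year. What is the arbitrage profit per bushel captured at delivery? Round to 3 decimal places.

Fair futures: F* = S·e^(carry·T), with carry = (r + u) = 0.0423 + 0.0132 = 0.0555
F* = 17.762 · e^(0.0555 × 450/360) = 17.762 · e^0.069375 = 17.762 × 1.071838 = $19.0380
Market $19.729 > fair $19.0380: forward overpriced → cash-and-carry (buy spot, short the forward).
At maturity, profit = |F_mkt − F*| = |19.729 − 19.0380| = $0.691 per bushel

$0.691 per bushel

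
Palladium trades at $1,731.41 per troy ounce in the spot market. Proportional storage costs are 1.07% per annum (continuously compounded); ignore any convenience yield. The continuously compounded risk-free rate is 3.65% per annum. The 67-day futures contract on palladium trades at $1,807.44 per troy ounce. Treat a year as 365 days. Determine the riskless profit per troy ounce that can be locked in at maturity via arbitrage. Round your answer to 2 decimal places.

$60.96 per troy ounce

Fair futures: F* = S·e^(carry·T), with carry = (r + u) = 0.0365 + 0.0107 = 0.0472
F* = 1731.41 · e^(0.0472 × 67/365) = 1731.41 · e^0.00866411 = 1731.41 × 1.00870175 = $1746.4763
Market $1807.44 > fair $1746.4763: forward overpriced → cash-and-carry (buy spot, short the forward).
At maturity, profit = |F_mkt − F*| = |1807.44 − 1746.4763| = $60.96 per troy ounce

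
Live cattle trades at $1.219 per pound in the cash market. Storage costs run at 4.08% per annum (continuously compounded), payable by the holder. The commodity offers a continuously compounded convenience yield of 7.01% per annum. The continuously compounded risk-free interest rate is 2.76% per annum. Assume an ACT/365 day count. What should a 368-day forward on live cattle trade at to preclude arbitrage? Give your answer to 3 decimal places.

Net carry = r + u − y = 0.0276 + 0.0408 − 0.0701 = -0.0017
F = S·e^((r+u−y)T) = 1.219 · e^(-0.0017 × 368/365) = 1.219 · e^-0.001714
= 1.219 × 0.998287 = $1.217 per pound

$1.217 per pound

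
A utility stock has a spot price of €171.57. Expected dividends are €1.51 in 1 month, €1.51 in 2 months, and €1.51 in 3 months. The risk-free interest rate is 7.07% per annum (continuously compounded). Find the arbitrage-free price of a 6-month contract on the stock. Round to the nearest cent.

PV(dividends) I = 1.51·e^(−0.0707·1/12) + 1.51·e^(−0.0707·2/12) + 1.51·e^(−0.0707·3/12)
I = 1.5011 + 1.4923 + 1.4835 = 4.4769
F = (S − I)·e^(rT) = (171.57 − 4.4769) · e^(0.0707·6/12)
= 167.0931 · e^0.035350 = 167.0931 × 1.035982 = €173.11

€173.11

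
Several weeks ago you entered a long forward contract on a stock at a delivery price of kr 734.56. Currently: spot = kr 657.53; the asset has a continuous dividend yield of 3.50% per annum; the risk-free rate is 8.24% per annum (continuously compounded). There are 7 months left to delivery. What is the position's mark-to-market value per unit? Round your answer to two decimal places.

Current fair forward for the remaining 7 months: F = S·e^((r − q)·T), (r − q) = 0.0824 − 0.0350 = 0.0474
F = 657.53 · e^(0.0474 × 7/12) = 657.53 × 1.028036 = 675.9645
Value of long forward = (F − K)·e^(−rT) = (675.9645 − 734.56) · e^(−0.0824·7/12)
= -58.5955 × 0.953070 = -55.85

-kr 55.85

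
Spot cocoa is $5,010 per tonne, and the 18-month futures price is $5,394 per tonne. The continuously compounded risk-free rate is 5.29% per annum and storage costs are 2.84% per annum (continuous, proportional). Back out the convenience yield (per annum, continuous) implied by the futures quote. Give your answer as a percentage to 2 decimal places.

F = S·e^((r+u−y)T) ⇒ (r+u−y) = ln(F/S)/T
ln(5394/5010) = 0.073851; /T ⇒ 0.049234
y = r + u − ln(F/S)/T = 0.0529 + 0.0284 − 0.049234 = 0.032066
y = 3.21%

3.21%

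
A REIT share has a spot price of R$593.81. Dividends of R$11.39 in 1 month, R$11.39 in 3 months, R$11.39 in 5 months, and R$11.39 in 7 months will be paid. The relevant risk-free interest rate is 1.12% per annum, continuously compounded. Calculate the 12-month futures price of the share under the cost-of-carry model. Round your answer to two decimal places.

PV(dividends) I = 11.39·e^(−0.0112·1/12) + 11.39·e^(−0.0112·3/12) + 11.39·e^(−0.0112·5/12) + 11.39·e^(−0.0112·7/12)
I = 11.3794 + 11.3582 + 11.3370 + 11.3158 = 45.3904
F = (S − I)·e^(rT) = (593.81 − 45.3904) · e^(0.0112·12/12)
= 548.4196 · e^0.011200 = 548.4196 × 1.011263 = R$554.60

R$554.60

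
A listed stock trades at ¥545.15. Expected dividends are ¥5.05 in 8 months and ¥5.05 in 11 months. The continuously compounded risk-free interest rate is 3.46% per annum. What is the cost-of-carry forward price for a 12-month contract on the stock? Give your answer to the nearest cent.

¥554.17

PV(dividends) I = 5.05·e^(−0.0346·8/12) + 5.05·e^(−0.0346·11/12)
I = 4.9348 + 4.8923 = 9.8271
F = (S − I)·e^(rT) = (545.15 − 9.8271) · e^(0.0346·12/12)
= 535.3229 · e^0.034600 = 535.3229 × 1.035206 = ¥554.17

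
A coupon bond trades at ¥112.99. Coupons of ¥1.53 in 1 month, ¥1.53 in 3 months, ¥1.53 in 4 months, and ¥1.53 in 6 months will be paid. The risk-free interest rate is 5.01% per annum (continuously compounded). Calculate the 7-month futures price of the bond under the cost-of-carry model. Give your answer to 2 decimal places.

PV(coupons) I = 1.53·e^(−0.0501·1/12) + 1.53·e^(−0.0501·3/12) + 1.53·e^(−0.0501·4/12) + 1.53·e^(−0.0501·6/12)
I = 1.5236 + 1.5110 + 1.5047 + 1.4921 = 6.0314
F = (S − I)·e^(rT) = (112.99 − 6.0314) · e^(0.0501·7/12)
= 106.9586 · e^0.029225 = 106.9586 × 1.029656 = ¥110.13

¥110.13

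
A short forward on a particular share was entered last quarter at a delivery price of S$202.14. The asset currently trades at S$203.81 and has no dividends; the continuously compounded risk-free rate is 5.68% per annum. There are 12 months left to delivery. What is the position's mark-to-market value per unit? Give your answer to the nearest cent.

Current fair forward for the remaining 12 months: F = S·e^(r·T), r = 0.0568
F = 203.81 · e^(0.0568 × 12/12) = 203.81 × 1.058444 = 215.7215
Value of long forward = (F − K)·e^(−rT) = (215.7215 − 202.14) · e^(−0.0568·12/12)
= 13.5815 × 0.944783 = 12.83
Short position value = −(long value) = -S$12.83

-S$12.83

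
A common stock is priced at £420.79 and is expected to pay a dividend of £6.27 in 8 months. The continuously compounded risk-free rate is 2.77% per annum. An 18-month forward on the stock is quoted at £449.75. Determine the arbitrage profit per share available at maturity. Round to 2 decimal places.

PV(dividends) I = 6.27·e^(−0.0277·8/12) = 6.1553
Fair forward F* = (S − I)·e^(rT) = (420.79 − 6.1553)·e^0.041550 = 414.6347 × 1.042425 = 432.2256
Market £449.75 > fair 432.2256: forward overpriced → cash-and-carry (borrow at r, buy the stock and collect the dividends, short the forward).
Profit at T = |F_mkt − F*| = |449.75 − 432.2256| = £17.52 per share

£17.52 per share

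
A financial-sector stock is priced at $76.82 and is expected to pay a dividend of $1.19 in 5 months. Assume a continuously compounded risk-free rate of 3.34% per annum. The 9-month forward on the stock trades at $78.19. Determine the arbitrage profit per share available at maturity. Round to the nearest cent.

PV(dividends) I = 1.19·e^(−0.0334·5/12) = 1.1736
Fair forward F* = (S − I)·e^(rT) = (76.82 − 1.1736)·e^0.025050 = 75.6464 × 1.025366 = 77.5652
Market $78.19 > fair 77.5652: forward overpriced → cash-and-carry (borrow at r, buy the stock and collect the dividends, short the forward).
Profit at T = |F_mkt − F*| = |78.19 − 77.5652| = $0.62 per share

$0.62 per share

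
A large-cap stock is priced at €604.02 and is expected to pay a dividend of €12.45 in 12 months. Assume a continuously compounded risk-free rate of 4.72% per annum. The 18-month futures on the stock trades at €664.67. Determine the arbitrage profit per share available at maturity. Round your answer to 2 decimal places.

€29.08 per share

PV(dividends) I = 12.45·e^(−0.0472·12/12) = 11.8760
Fair futures F* = (S − I)·e^(rT) = (604.02 − 11.8760)·e^0.070800 = 592.1440 × 1.073367 = 635.5878
Market €664.67 > fair 635.5878: forward overpriced → cash-and-carry (borrow at r, buy the stock and collect the dividends, short the forward).
Profit at T = |F_mkt − F*| = |664.67 − 635.5878| = €29.08 per share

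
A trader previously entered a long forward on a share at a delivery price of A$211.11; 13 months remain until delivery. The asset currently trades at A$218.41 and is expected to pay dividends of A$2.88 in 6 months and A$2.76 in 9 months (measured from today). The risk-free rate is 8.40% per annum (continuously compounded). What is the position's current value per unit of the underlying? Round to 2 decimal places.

A$20.31

PV(remaining dividends) I = 2.88·e^(−0.0840·6/12) + 2.76·e^(−0.0840·9/12) = 5.3530
Current forward F = (S − I)·e^(rT) = (218.41 − 5.3530)·e^(0.0840·13/12) = 213.0570 × 1.095269 = 233.3547
Value (long) = (F − K)·e^(−rT) = (233.3547 − 211.11) × 0.913018 = 20.3098
Value = A$20.31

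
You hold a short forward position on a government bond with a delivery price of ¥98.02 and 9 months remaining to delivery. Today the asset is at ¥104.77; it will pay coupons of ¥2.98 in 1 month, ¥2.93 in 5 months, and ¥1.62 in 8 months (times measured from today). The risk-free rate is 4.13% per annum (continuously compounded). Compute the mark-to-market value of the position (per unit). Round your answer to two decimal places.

PV(remaining coupons) I = 2.98·e^(−0.0413·1/12) + 2.93·e^(−0.0413·5/12) + 1.62·e^(−0.0413·8/12) = 7.4258
Current forward F = (S − I)·e^(rT) = (104.77 − 7.4258)·e^(0.0413·9/12) = 97.3442 × 1.031460 = 100.4066
Value (long) = (F − K)·e^(−rT) = (100.4066 − 98.02) × 0.969500 = 2.3138
Short position value = −(long value) = -¥2.31

-¥2.31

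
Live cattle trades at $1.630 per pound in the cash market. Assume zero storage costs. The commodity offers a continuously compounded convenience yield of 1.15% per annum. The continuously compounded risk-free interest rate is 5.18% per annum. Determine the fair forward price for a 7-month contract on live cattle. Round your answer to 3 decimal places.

$1.669 per pound

Net carry = r + u − y = 0.0518 + 0.0000 − 0.0115 = 0.0403
F = S·e^((r+u−y)T) = 1.630 · e^(0.0403 × 7/12) = 1.630 · e^0.023508
= 1.630 × 1.023786 = $1.669 per pound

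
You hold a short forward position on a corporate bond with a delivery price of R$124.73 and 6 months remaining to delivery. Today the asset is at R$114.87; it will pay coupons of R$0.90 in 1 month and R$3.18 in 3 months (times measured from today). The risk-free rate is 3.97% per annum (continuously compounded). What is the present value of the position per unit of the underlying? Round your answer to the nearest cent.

PV(remaining coupons) I = 0.90·e^(−0.0397·1/12) + 3.18·e^(−0.0397·3/12) = 4.0456
Current forward F = (S − I)·e^(rT) = (114.87 − 4.0456)·e^(0.0397·6/12) = 110.8244 × 1.020048 = 113.0462
Value (long) = (F − K)·e^(−rT) = (113.0462 − 124.73) × 0.980346 = -11.4542
Short position value = −(long value) = R$11.45

R$11.45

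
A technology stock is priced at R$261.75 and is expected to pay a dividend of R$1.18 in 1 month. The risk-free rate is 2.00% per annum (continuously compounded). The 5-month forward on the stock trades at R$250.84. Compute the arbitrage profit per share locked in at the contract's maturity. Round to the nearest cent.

PV(dividends) I = 1.18·e^(−0.0200·1/12) = 1.1780
Fair forward F* = (S − I)·e^(rT) = (261.75 − 1.1780)·e^0.008333 = 260.5720 × 1.008368 = 262.7525
Market R$250.84 < fair 262.7525: forward underpriced → reverse cash-and-carry (short the stock, invest proceeds at r, pay the dividends, go long the forward).
Profit at T = |F_mkt − F*| = |250.84 − 262.7525| = R$11.91 per share

R$11.91 per share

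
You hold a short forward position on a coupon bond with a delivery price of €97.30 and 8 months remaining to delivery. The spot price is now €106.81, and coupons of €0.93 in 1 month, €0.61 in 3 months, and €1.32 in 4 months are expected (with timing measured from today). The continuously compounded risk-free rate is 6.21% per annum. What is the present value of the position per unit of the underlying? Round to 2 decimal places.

-€10.64

PV(remaining coupons) I = 0.93·e^(−0.0621·1/12) + 0.61·e^(−0.0621·3/12) + 1.32·e^(−0.0621·4/12) = 2.8188
Current forward F = (S − I)·e^(rT) = (106.81 − 2.8188)·e^(0.0621·8/12) = 103.9912 × 1.042269 = 108.3868
Value (long) = (F − K)·e^(−rT) = (108.3868 − 97.30) × 0.959445 = 10.6372
Short position value = −(long value) = -€10.64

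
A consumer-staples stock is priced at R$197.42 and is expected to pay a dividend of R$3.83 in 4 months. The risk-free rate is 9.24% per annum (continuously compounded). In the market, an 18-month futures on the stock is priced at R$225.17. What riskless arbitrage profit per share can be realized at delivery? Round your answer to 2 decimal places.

R$2.67 per share

PV(dividends) I = 3.83·e^(−0.0924·4/12) = 3.7138
Fair futures F* = (S − I)·e^(rT) = (197.42 − 3.7138)·e^0.138600 = 193.7062 × 1.148665 = 222.5035
Market R$225.17 > fair 222.5035: forward overpriced → cash-and-carry (borrow at r, buy the stock and collect the dividends, short the forward).
Profit at T = |F_mkt − F*| = |225.17 − 222.5035| = R$2.67 per share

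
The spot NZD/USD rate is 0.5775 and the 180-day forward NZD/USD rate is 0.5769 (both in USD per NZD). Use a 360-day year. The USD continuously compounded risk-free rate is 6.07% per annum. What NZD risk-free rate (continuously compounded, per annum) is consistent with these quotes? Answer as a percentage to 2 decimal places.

6.28%

F = S·e^((r_USD − r_NZD)T) ⇒ r_NZD = r_USD − ln(F/S)/T
ln(0.5769/0.5775) = -0.001040; /(180/360) = -0.002080
r_NZD = 0.0607 + 0.002080 = 0.062780
r_NZD = 6.28%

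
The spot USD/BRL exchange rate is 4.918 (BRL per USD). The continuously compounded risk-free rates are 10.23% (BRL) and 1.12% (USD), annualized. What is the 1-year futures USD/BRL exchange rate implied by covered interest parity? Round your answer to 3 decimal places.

F = S·e^((r_BRL − r_USD)T) = 4.918 · e^((0.1023 − 0.0112) × 1)
= 4.918 · e^0.091100 = 4.918 × 1.095379
F = 5.387 BRL per USD

5.387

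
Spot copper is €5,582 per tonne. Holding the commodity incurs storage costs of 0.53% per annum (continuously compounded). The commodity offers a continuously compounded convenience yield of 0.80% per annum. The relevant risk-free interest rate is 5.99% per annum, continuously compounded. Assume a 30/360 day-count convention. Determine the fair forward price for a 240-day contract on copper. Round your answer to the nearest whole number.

€5,799 per tonne

Net carry = r + u − y = 0.0599 + 0.0053 − 0.0080 = 0.0572
F = S·e^((r+u−y)T) = 5582 · e^(0.0572 × 240/360) = 5582 · e^0.038133
= 5582 × 1.038869 = €5,799 per tonne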